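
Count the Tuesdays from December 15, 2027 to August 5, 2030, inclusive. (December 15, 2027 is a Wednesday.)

137

December 15, 2027 is a Wednesday; the first Tuesday on or after it is December 21, 2027 (6 days later).
From December 21, 2027 to August 5, 2030: 10 + 366 + 365 + 217 = 958 days (rest of 2027, 2028, 2029, to August 5, 2030 in 2030).
958 ÷ 7 = 136 full weeks with remainder 6, so 136 more Tuesdays after the first → 137.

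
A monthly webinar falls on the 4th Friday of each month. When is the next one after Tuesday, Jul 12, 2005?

Jul 2005 starts on a Friday; its first Friday is the 1st, so the 4th Friday is the 22nd — Jul 22, 2005.
Jul 22, 2005 is after Jul 12, 2005, so that is the next one.

Jul 22, 2005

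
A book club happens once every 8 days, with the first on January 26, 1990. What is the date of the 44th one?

The 44th occurrence is 43 intervals after the first: 43 × 8 = 344 days after January 26, 1990.
January has 31 days — 5 days to the end of January leaves 339.
February has 28 days (311 left).
March has 31 days (280 left).
April has 30 days (250 left).
May has 31 days (219 left).
June has 30 days (189 left).
July has 31 days (158 left).
August has 31 days (127 left).
September has 30 days (97 left).
October has 31 days (66 left).
November has 30 days (36 left).
December has 31 days (5 left).
5 days into January → January 5, 1991.

January 5, 1991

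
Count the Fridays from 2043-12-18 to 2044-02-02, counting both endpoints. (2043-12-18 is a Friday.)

7

2043-12-18 is a Friday; the first Friday on or after it is 2043-12-18.
From 2043-12-18 to 2044-02-02: 13 + 31 + 2 = 46 days (rest of December, January, February).
46 ÷ 7 = 6 full weeks with remainder 4, so 6 more Fridays after the first → 7.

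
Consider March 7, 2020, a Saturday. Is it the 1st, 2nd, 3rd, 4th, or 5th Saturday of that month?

Day 7 falls in week ⌈7/7⌉ of the month.
Days 1–7 hold the 1st Saturday, 8–14 the 2nd, 15–21 the 3rd, 22–28 the 4th, 29–31 the 5th.
7 is in the range for the 1st.

1st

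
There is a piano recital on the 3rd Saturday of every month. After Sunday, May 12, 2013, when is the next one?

May 18, 2013

May 2013 starts on a Wednesday; its first Saturday is the 4th, so the 3rd Saturday is the 18th — May 18, 2013.
May 18, 2013 is after May 12, 2013, so that is the next one.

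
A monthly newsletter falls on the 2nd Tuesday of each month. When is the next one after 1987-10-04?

1987-10-13

October 1987 starts on a Thursday; its first Tuesday is the 6th, so the 2nd Tuesday is the 13th — 1987-10-13.
1987-10-13 is after 1987-10-04, so that is the next one.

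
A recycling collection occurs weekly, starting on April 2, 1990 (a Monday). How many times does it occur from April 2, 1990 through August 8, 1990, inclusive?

19

Occurrences land 7·i days after April 2, 1990 for i = 0, 1, 2, …
The window opens on the start date, so the first occurrence inside is #1 on April 2, 1990.
August 8, 1990 is 128 days after the start; 128 ÷ 7 = 18 remainder 2. Last occurrence in the window: #19 on August 6, 1990.
Occurrences #1 through #19: 19 in total.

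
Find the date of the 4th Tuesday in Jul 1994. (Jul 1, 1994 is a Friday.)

Jul 1994 begins on a Friday, so the first Tuesday is Jul 5 (4 days later).
The 4th Tuesday is 3 weeks later: 5 + 21 = 26.

Jul 26, 1994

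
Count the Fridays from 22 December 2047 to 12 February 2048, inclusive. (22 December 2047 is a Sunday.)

7

22 December 2047 is a Sunday; the first Friday on or after it is 27 December 2047 (5 days later).
From 27 December 2047 to 12 February 2048: 4 + 31 + 12 = 47 days (rest of December, January, February).
47 ÷ 7 = 6 full weeks with remainder 5, so 6 more Fridays after the first → 7.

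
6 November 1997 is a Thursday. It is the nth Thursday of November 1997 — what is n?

1st

Day 6 falls in week ⌈6/7⌉ of the month.
Days 1–7 hold the 1st Thursday, 8–14 the 2nd, 15–21 the 3rd, 22–28 the 4th, 29–31 the 5th.
6 is in the range for the 1st.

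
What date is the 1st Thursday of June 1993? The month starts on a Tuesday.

1993-06-03

June 1993 begins on a Tuesday, so the first Thursday is June 3 (2 days later).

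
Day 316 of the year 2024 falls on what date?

November 11, 2024

January has 31 days (316 − 31 = 285 remain).
February has 29 days (285 − 29 = 256 remain).
March has 31 days (256 − 31 = 225 remain).
April has 30 days (225 − 30 = 195 remain).
May has 31 days (195 − 31 = 164 remain).
June has 30 days (164 − 30 = 134 remain).
July has 31 days (134 − 31 = 103 remain).
August has 31 days (103 − 31 = 72 remain).
September has 30 days (72 − 30 = 42 remain).
October has 31 days (42 − 31 = 11 remain).
11 into November → November 11.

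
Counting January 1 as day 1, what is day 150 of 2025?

Jan has 31 days (150 − 31 = 119 remain).
Feb has 28 days (119 − 28 = 91 remain).
Mar has 31 days (91 − 31 = 60 remain).
Apr has 30 days (60 − 30 = 30 remain).
30 into May → May 30.

May 30, 2025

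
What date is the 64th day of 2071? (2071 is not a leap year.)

Mar 5, 2071

Jan has 31 days (64 − 31 = 33 remain).
Feb has 28 days (33 − 28 = 5 remain).
5 into Mar → Mar 5.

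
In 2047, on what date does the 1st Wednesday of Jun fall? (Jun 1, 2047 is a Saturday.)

Jun 5, 2047

Jun 2047 begins on a Saturday, so the first Wednesday is Jun 5 (4 days later).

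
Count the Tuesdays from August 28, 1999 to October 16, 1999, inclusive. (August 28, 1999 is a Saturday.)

August 28, 1999 is a Saturday; the first Tuesday on or after it is August 31, 1999 (3 days later).
From August 31, 1999 to October 16, 1999: 0 + 30 + 16 = 46 days (rest of August, September, October).
46 ÷ 7 = 6 full weeks with remainder 4, so 6 more Tuesdays after the first → 7.

7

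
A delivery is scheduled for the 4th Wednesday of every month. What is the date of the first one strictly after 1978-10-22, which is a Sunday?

October 1978 starts on a Sunday; its first Wednesday is the 4th, so the 4th Wednesday is the 25th — 1978-10-25.
1978-10-25 is after 1978-10-22, so that is the next one.

1978-10-25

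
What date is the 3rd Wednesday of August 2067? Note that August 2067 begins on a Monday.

2067-08-17

August 2067 begins on a Monday, so the first Wednesday is August 3 (2 days later).
The 3rd Wednesday is 2 weeks later: 3 + 14 = 17.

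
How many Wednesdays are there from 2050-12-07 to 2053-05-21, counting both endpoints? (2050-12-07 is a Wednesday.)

2050-12-07 is a Wednesday; the first Wednesday on or after it is 2050-12-07.
From 2050-12-07 to 2053-05-21: 24 + 365 + 366 + 141 = 896 days (rest of 2050, 2051, 2052, to 2053-05-21 in 2053).
896 ÷ 7 = 128 full weeks with remainder 0, so 128 more Wednesdays after the first → 129.

129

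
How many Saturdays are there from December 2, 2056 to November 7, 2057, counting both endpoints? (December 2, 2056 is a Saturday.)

December 2, 2056 is a Saturday; the first Saturday on or after it is December 2, 2056.
From December 2, 2056 to November 7, 2057: 29 + 311 = 340 days (rest of 2056, to November 7, 2057 in 2057).
340 ÷ 7 = 48 full weeks with remainder 4, so 48 more Saturdays after the first → 49.

49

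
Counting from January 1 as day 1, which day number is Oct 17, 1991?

290

Days in months before Oct: 31 + 28 + 31 + 30 + 31 + 30 + 31 + 31 + 30 = 273.
Plus 17 days into Oct → day 290.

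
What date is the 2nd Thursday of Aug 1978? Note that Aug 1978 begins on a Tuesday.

Aug 10, 1978

Aug 1978 begins on a Tuesday, so the first Thursday is Aug 3 (2 days later).
The 2nd Thursday is 1 weeks later: 3 + 7 = 10.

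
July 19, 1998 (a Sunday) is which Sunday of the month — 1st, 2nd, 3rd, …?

3rd

Day 19 falls in week ⌈19/7⌉ of the month.
Days 1–7 hold the 1st Sunday, 8–14 the 2nd, 15–21 the 3rd, 22–28 the 4th, 29–31 the 5th.
19 is in the range for the 3rd.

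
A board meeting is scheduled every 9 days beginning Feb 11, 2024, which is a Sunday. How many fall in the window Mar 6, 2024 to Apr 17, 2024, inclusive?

5

Occurrences land 9·i days after Feb 11, 2024 for i = 0, 1, 2, …
Mar 6, 2024 is 24 days after the start; 24 ÷ 9 = 2 remainder 6; since the remainder is 6, round up to i = 3. First occurrence in the window: #4 on Mar 9, 2024 (3×9 = 27 days in).
Apr 17, 2024 is 66 days after the start; 66 ÷ 9 = 7 remainder 3. Last occurrence in the window: #8 on Apr 14, 2024.
Occurrences #4 through #8: 5 in total.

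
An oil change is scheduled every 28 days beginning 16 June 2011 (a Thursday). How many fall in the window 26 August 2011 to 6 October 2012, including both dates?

Occurrences land 28·i days after 16 June 2011 for i = 0, 1, 2, …
26 August 2011 is 71 days after the start; 71 ÷ 28 = 2 remainder 15; since the remainder is 15, round up to i = 3. First occurrence in the window: #4 on 8 September 2011 (3×28 = 84 days in).
6 October 2012 is 478 days after the start; 478 ÷ 28 = 17 remainder 2. Last occurrence in the window: #18 on 4 October 2012.
Occurrences #4 through #18: 15 in total.

15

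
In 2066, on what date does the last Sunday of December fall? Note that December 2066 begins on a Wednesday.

December 26, 2066

December 2066 begins on a Wednesday, so the first Sunday is December 5 (4 days later).
December 2066 has 31 days. Adding weeks: 5, 12, 19, 26 — the last one ≤ 31 is the 26th.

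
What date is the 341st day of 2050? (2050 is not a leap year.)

Dec 7, 2050

Jan has 31 days (341 − 31 = 310 remain).
Feb has 28 days (310 − 28 = 282 remain).
Mar has 31 days (282 − 31 = 251 remain).
Apr has 30 days (251 − 30 = 221 remain).
May has 31 days (221 − 31 = 190 remain).
Jun has 30 days (190 − 30 = 160 remain).
Jul has 31 days (160 − 31 = 129 remain).
Aug has 31 days (129 − 31 = 98 remain).
Sep has 30 days (98 − 30 = 68 remain).
Oct has 31 days (68 − 31 = 37 remain).
Nov has 30 days (37 − 30 = 7 remain).
7 into Dec → Dec 7.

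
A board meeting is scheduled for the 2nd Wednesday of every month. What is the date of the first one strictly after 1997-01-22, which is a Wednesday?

1997-02-12

January 1997 starts on a Wednesday; its first Wednesday is the 1st, so the 2nd Wednesday is the 8th — 1997-01-08.
That is not after 1997-01-22, so look at February 1997.
February 1997 starts on a Saturday; its first Wednesday is the 5th, so the 2nd Wednesday is the 12th — 1997-02-12.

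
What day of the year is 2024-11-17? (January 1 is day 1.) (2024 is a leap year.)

Days in months before November: 31 + 29 + 31 + 30 + 31 + 30 + 31 + 31 + 30 + 31 = 305.
Plus 17 days into November → day 322.

322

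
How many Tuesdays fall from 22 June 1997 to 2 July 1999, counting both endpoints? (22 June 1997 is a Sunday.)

106

22 June 1997 is a Sunday; the first Tuesday on or after it is 24 June 1997 (2 days later).
From 24 June 1997 to 2 July 1999: 190 + 365 + 183 = 738 days (rest of 1997, 1998, to 2 July 1999 in 1999).
738 ÷ 7 = 105 full weeks with remainder 3, so 105 more Tuesdays after the first → 106.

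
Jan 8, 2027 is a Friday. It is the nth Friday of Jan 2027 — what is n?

Day 8 falls in week ⌈8/7⌉ of the month.
Days 1–7 hold the 1st Friday, 8–14 the 2nd, 15–21 the 3rd, 22–28 the 4th, 29–31 the 5th.
8 is in the range for the 2nd.

2nd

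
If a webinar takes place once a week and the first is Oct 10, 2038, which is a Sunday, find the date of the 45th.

The 45th occurrence is 44 intervals after the first: 44 × 7 = 308 days after Oct 10, 2038.
Oct has 31 days — 21 days to the end of Oct leaves 287.
Nov has 30 days (257 left).
Dec has 31 days (226 left).
Jan has 31 days (195 left).
Feb has 28 days (167 left).
Mar has 31 days (136 left).
Apr has 30 days (106 left).
May has 31 days (75 left).
Jun has 30 days (45 left).
Jul has 31 days (14 left).
14 days into Aug → Aug 14, 2039.

Aug 14, 2039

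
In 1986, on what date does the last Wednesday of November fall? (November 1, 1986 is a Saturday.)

November 26, 1986

November 1986 begins on a Saturday, so the first Wednesday is November 5 (4 days later).
November 1986 has 30 days. Adding weeks: 5, 12, 19, 26 — the last one ≤ 30 is the 26th.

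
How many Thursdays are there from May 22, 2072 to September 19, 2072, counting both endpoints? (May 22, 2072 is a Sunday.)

17

May 22, 2072 is a Sunday; the first Thursday on or after it is May 26, 2072 (4 days later).
From May 26, 2072 to September 19, 2072: 5 + 30 + 31 + 31 + 19 = 116 days (rest of May, June, July, August, September).
116 ÷ 7 = 16 full weeks with remainder 4, so 16 more Thursdays after the first → 17.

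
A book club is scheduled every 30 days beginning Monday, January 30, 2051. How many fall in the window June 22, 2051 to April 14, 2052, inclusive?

10

Occurrences land 30·i days after January 30, 2051 for i = 0, 1, 2, …
June 22, 2051 is 143 days after the start; 143 ÷ 30 = 4 remainder 23; since the remainder is 23, round up to i = 5. First occurrence in the window: #6 on June 29, 2051 (5×30 = 150 days in).
April 14, 2052 is 440 days after the start; 440 ÷ 30 = 14 remainder 20. Last occurrence in the window: #15 on March 25, 2052.
Occurrences #6 through #15: 10 in total.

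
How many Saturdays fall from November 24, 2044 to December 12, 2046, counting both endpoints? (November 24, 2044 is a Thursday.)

November 24, 2044 is a Thursday; the first Saturday on or after it is November 26, 2044 (2 days later).
From November 26, 2044 to December 12, 2046: 35 + 365 + 346 = 746 days (rest of 2044, 2045, to December 12, 2046 in 2046).
746 ÷ 7 = 106 full weeks with remainder 4, so 106 more Saturdays after the first → 107.

107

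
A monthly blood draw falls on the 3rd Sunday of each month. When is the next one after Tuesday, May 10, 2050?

May 15, 2050

May 2050 starts on a Sunday; its first Sunday is the 1st, so the 3rd Sunday is the 15th — May 15, 2050.
May 15, 2050 is after May 10, 2050, so that is the next one.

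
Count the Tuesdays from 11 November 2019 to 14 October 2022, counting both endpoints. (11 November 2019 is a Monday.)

153

11 November 2019 is a Monday; the first Tuesday on or after it is 12 November 2019 (1 day later).
From 12 November 2019 to 14 October 2022: 49 + 366 + 365 + 287 = 1067 days (rest of 2019, 2020, 2021, to 14 October 2022 in 2022).
1067 ÷ 7 = 152 full weeks with remainder 3, so 152 more Tuesdays after the first → 153.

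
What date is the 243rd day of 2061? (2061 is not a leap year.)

2061-08-31

January has 31 days (243 − 31 = 212 remain).
February has 28 days (212 − 28 = 184 remain).
March has 31 days (184 − 31 = 153 remain).
April has 30 days (153 − 30 = 123 remain).
May has 31 days (123 − 31 = 92 remain).
June has 30 days (92 − 30 = 62 remain).
July has 31 days (62 − 31 = 31 remain).
31 into August → August 31.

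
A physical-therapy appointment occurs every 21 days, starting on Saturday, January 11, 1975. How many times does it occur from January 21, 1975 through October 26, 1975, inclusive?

Occurrences land 21·i days after January 11, 1975 for i = 0, 1, 2, …
January 21, 1975 is 10 days after the start; 10 ÷ 21 = 0 remainder 10; since the remainder is 10, round up to i = 1. First occurrence in the window: #2 on February 1, 1975 (1×21 = 21 days in).
October 26, 1975 is 288 days after the start; 288 ÷ 21 = 13 remainder 15. Last occurrence in the window: #14 on October 11, 1975.
Occurrences #2 through #14: 13 in total.

13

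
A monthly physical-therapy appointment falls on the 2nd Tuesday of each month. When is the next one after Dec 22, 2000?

Dec 2000 starts on a Friday; its first Tuesday is the 5th, so the 2nd Tuesday is the 12th — Dec 12, 2000.
That is not after Dec 22, 2000, so look at Jan 2001.
Jan 2001 starts on a Monday; its first Tuesday is the 2nd, so the 2nd Tuesday is the 9th — Jan 9, 2001.

Jan 9, 2001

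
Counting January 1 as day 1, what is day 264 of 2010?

21 September 2010

January has 31 days (264 − 31 = 233 remain).
February has 28 days (233 − 28 = 205 remain).
March has 31 days (205 − 31 = 174 remain).
April has 30 days (174 − 30 = 144 remain).
May has 31 days (144 − 31 = 113 remain).
June has 30 days (113 − 30 = 83 remain).
July has 31 days (83 − 31 = 52 remain).
August has 31 days (52 − 31 = 21 remain).
21 into September → September 21.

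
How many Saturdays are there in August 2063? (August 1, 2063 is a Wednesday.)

4

August 1, 2063 is a Wednesday; the first Saturday on or after it is August 4, 2063 (3 days later).
From August 4, 2063 to August 31, 2063 is 31 − 4 = 27 days.
27 ÷ 7 = 3 full weeks with remainder 6, so 3 more Saturdays after the first → 4.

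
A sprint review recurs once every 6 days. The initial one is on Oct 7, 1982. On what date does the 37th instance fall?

May 11, 1983

The 37th occurrence is 36 intervals after the first: 36 × 6 = 216 days after Oct 7, 1982.
Oct has 31 days — 24 days to the end of Oct leaves 192.
Nov has 30 days (162 left).
Dec has 31 days (131 left).
Jan has 31 days (100 left).
Feb has 28 days (72 left).
Mar has 31 days (41 left).
Apr has 30 days (11 left).
11 days into May → May 11, 1983.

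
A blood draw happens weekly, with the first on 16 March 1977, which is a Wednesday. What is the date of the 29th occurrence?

The 29th occurrence is 28 intervals after the first: 28 × 7 = 196 days after 16 March 1977.
March has 31 days — 15 days to the end of March leaves 181.
April has 30 days (151 left).
May has 31 days (120 left).
June has 30 days (90 left).
July has 31 days (59 left).
August has 31 days (28 left).
28 days into September → 28 September 1977.

28 September 1977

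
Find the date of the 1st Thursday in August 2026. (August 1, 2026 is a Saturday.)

August 2026 begins on a Saturday, so the first Thursday is August 6 (5 days later).

August 6, 2026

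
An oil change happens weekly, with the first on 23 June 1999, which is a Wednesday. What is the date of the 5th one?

The 5th occurrence is 4 intervals after the first: 4 × 7 = 28 days after 23 June 1999.
June has 30 days — 7 days to the end of June leaves 21.
21 days into July → 21 July 1999.

21 July 1999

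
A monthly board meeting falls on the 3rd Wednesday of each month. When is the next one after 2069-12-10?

2069-12-18

December 2069 starts on a Sunday; its first Wednesday is the 4th, so the 3rd Wednesday is the 18th — 2069-12-18.
2069-12-18 is after 2069-12-10, so that is the next one.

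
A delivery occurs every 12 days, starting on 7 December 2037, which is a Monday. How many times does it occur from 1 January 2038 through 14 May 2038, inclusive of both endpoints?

11

Occurrences land 12·i days after 7 December 2037 for i = 0, 1, 2, …
1 January 2038 is 25 days after the start; 25 ÷ 12 = 2 remainder 1; since the remainder is 1, round up to i = 3. First occurrence in the window: #4 on 12 January 2038 (3×12 = 36 days in).
14 May 2038 is 158 days after the start; 158 ÷ 12 = 13 remainder 2. Last occurrence in the window: #14 on 12 May 2038.
Occurrences #4 through #14: 11 in total.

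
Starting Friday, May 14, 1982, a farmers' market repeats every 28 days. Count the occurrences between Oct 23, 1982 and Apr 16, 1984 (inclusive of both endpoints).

Occurrences land 28·i days after May 14, 1982 for i = 0, 1, 2, …
Oct 23, 1982 is 162 days after the start; 162 ÷ 28 = 5 remainder 22; since the remainder is 22, round up to i = 6. First occurrence in the window: #7 on Oct 29, 1982 (6×28 = 168 days in).
Apr 16, 1984 is 703 days after the start; 703 ÷ 28 = 25 remainder 3. Last occurrence in the window: #26 on Apr 13, 1984.
Occurrences #7 through #26: 20 in total.

20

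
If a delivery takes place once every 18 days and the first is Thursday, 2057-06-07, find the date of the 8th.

2057-10-11

The 8th occurrence is 7 intervals after the first: 7 × 18 = 126 days after 2057-06-07.
June has 30 days — 23 days to the end of June leaves 103.
July has 31 days (72 left).
August has 31 days (41 left).
September has 30 days (11 left).
11 days into October → 2057-10-11.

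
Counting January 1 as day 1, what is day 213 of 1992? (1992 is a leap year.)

January has 31 days (213 − 31 = 182 remain).
February has 29 days (182 − 29 = 153 remain).
March has 31 days (153 − 31 = 122 remain).
April has 30 days (122 − 30 = 92 remain).
May has 31 days (92 − 31 = 61 remain).
June has 30 days (61 − 30 = 31 remain).
31 into July → July 31.

1992-07-31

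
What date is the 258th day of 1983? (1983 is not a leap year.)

January has 31 days (258 − 31 = 227 remain).
February has 28 days (227 − 28 = 199 remain).
March has 31 days (199 − 31 = 168 remain).
April has 30 days (168 − 30 = 138 remain).
May has 31 days (138 − 31 = 107 remain).
June has 30 days (107 − 30 = 77 remain).
July has 31 days (77 − 31 = 46 remain).
August has 31 days (46 − 31 = 15 remain).
15 into September → September 15.

1983-09-15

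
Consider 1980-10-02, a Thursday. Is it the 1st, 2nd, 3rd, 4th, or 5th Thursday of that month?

1st

Day 2 falls in week ⌈2/7⌉ of the month.
Days 1–7 hold the 1st Thursday, 8–14 the 2nd, 15–21 the 3rd, 22–28 the 4th, 29–31 the 5th.
2 is in the range for the 1st.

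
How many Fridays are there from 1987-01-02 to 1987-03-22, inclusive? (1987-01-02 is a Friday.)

12

1987-01-02 is a Friday; the first Friday on or after it is 1987-01-02.
From 1987-01-02 to 1987-03-22: 29 + 28 + 22 = 79 days (rest of January, February, March).
79 ÷ 7 = 11 full weeks with remainder 2, so 11 more Fridays after the first → 12.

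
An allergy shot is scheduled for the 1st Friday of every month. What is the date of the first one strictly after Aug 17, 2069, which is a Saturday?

Aug 2069 starts on a Thursday, so its 1st Friday is Aug 2, 2069 (1 day in).
That is not after Aug 17, 2069, so look at Sep 2069.
Sep 2069 starts on a Sunday, so its 1st Friday is Sep 6, 2069 (5 days in).

Sep 6, 2069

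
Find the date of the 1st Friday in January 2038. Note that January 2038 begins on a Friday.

January 2038 begins on a Friday, so the first Friday is January 1.

1 January 2038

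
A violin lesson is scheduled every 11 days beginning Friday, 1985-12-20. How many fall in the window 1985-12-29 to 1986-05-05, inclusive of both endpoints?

Occurrences land 11·i days after 1985-12-20 for i = 0, 1, 2, …
1985-12-29 is 9 days after the start; 9 ÷ 11 = 0 remainder 9; since the remainder is 9, round up to i = 1. First occurrence in the window: #2 on 1985-12-31 (1×11 = 11 days in).
1986-05-05 is 136 days after the start; 136 ÷ 11 = 12 remainder 4. Last occurrence in the window: #13 on 1986-05-01.
Occurrences #2 through #13: 12 in total.

12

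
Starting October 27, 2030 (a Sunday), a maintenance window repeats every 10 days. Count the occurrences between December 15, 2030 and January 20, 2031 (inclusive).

4

Occurrences land 10·i days after October 27, 2030 for i = 0, 1, 2, …
December 15, 2030 is 49 days after the start; 49 ÷ 10 = 4 remainder 9; since the remainder is 9, round up to i = 5. First occurrence in the window: #6 on December 16, 2030 (5×10 = 50 days in).
January 20, 2031 is 85 days after the start; 85 ÷ 10 = 8 remainder 5. Last occurrence in the window: #9 on January 15, 2031.
Occurrences #6 through #9: 4 in total.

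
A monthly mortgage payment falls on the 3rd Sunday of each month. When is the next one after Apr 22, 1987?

Apr 1987 starts on a Wednesday; its first Sunday is the 5th, so the 3rd Sunday is the 19th — Apr 19, 1987.
That is not after Apr 22, 1987, so look at May 1987.
May 1987 starts on a Friday; its first Sunday is the 3rd, so the 3rd Sunday is the 17th — May 17, 1987.

May 17, 1987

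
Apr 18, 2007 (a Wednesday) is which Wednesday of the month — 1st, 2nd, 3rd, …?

Day 18 falls in week ⌈18/7⌉ of the month.
Days 1–7 hold the 1st Wednesday, 8–14 the 2nd, 15–21 the 3rd, 22–28 the 4th, 29–31 the 5th.
18 is in the range for the 3rd.

3rd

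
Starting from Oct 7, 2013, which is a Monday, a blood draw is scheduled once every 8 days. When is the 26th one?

Apr 25, 2014

The 26th occurrence is 25 intervals after the first: 25 × 8 = 200 days after Oct 7, 2013.
Oct has 31 days — 24 days to the end of Oct leaves 176.
Nov has 30 days (146 left).
Dec has 31 days (115 left).
Jan has 31 days (84 left).
Feb has 28 days (56 left).
Mar has 31 days (25 left).
25 days into Apr → Apr 25, 2014.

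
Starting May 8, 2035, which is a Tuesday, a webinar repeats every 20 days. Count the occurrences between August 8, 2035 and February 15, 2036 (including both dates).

Occurrences land 20·i days after May 8, 2035 for i = 0, 1, 2, …
August 8, 2035 is 92 days after the start; 92 ÷ 20 = 4 remainder 12; since the remainder is 12, round up to i = 5. First occurrence in the window: #6 on August 16, 2035 (5×20 = 100 days in).
February 15, 2036 is 283 days after the start; 283 ÷ 20 = 14 remainder 3. Last occurrence in the window: #15 on February 12, 2036.
Occurrences #6 through #15: 10 in total.

10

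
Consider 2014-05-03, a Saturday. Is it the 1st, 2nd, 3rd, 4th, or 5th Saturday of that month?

1st

Day 3 falls in week ⌈3/7⌉ of the month.
Days 1–7 hold the 1st Saturday, 8–14 the 2nd, 15–21 the 3rd, 22–28 the 4th, 29–31 the 5th.
3 is in the range for the 1st.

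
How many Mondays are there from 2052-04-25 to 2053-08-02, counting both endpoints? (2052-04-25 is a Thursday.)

66

2052-04-25 is a Thursday; the first Monday on or after it is 2052-04-29 (4 days later).
From 2052-04-29 to 2053-08-02: 246 + 214 = 460 days (rest of 2052, to 2053-08-02 in 2053).
460 ÷ 7 = 65 full weeks with remainder 5, so 65 more Mondays after the first → 66.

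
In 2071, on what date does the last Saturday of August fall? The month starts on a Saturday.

August 29, 2071

August 2071 begins on a Saturday, so the first Saturday is August 1.
August 2071 has 31 days. Adding weeks: 1, 8, 15, 22, 29 — the last one ≤ 31 is the 29th.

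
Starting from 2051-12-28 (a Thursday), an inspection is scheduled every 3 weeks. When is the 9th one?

2052-06-13

The 9th occurrence is 8 intervals after the first: 8 × 21 = 168 days after 2051-12-28.
December has 31 days — 3 days to the end of December leaves 165.
January has 31 days (134 left).
February has 29 days (105 left).
March has 31 days (74 left).
April has 30 days (44 left).
May has 31 days (13 left).
13 days into June → 2052-06-13.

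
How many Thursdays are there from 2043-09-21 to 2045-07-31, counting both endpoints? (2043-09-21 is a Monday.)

2043-09-21 is a Monday; the first Thursday on or after it is 2043-09-24 (3 days later).
From 2043-09-24 to 2045-07-31: 98 + 366 + 212 = 676 days (rest of 2043, 2044, to 2045-07-31 in 2045).
676 ÷ 7 = 96 full weeks with remainder 4, so 96 more Thursdays after the first → 97.

97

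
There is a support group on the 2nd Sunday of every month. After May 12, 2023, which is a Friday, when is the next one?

May 14, 2023

May 2023 starts on a Monday; its first Sunday is the 7th, so the 2nd Sunday is the 14th — May 14, 2023.
May 14, 2023 is after May 12, 2023, so that is the next one.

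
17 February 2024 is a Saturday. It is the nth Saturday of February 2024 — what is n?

3rd

Day 17 falls in week ⌈17/7⌉ of the month.
Days 1–7 hold the 1st Saturday, 8–14 the 2nd, 15–21 the 3rd, 22–28 the 4th, 29–31 the 5th.
17 is in the range for the 3rd.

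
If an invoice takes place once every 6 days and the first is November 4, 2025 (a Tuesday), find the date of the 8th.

December 16, 2025

The 8th occurrence is 7 intervals after the first: 7 × 6 = 42 days after November 4, 2025.
November has 30 days — 26 days to the end of November leaves 16.
16 days into December → December 16, 2025.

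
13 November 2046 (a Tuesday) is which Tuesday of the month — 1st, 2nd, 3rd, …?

Day 13 falls in week ⌈13/7⌉ of the month.
Days 1–7 hold the 1st Tuesday, 8–14 the 2nd, 15–21 the 3rd, 22–28 the 4th, 29–31 the 5th.
13 is in the range for the 2nd.

2nd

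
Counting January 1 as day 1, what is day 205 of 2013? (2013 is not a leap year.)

2013-07-24

January has 31 days (205 − 31 = 174 remain).
February has 28 days (174 − 28 = 146 remain).
March has 31 days (146 − 31 = 115 remain).
April has 30 days (115 − 30 = 85 remain).
May has 31 days (85 − 31 = 54 remain).
June has 30 days (54 − 30 = 24 remain).
24 into July → July 24.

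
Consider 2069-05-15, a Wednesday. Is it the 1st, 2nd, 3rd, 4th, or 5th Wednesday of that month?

Day 15 falls in week ⌈15/7⌉ of the month.
Days 1–7 hold the 1st Wednesday, 8–14 the 2nd, 15–21 the 3rd, 22–28 the 4th, 29–31 the 5th.
15 is in the range for the 3rd.

3rd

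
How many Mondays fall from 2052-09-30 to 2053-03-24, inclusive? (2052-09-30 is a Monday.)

2052-09-30 is a Monday; the first Monday on or after it is 2052-09-30.
From 2052-09-30 to 2053-03-24: 0 + 31 + 30 + 31 + 31 + 28 + 24 = 175 days (rest of September, October, November, December, January, February, March).
175 ÷ 7 = 25 full weeks with remainder 0, so 25 more Mondays after the first → 26.

26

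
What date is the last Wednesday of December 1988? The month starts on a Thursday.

December 1988 begins on a Thursday, so the first Wednesday is December 7 (6 days later).
December 1988 has 31 days. Adding weeks: 7, 14, 21, 28 — the last one ≤ 31 is the 28th.

December 28, 1988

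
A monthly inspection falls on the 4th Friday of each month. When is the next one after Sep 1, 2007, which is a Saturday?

Sep 28, 2007

Sep 2007 starts on a Saturday; its first Friday is the 7th, so the 4th Friday is the 28th — Sep 28, 2007.
Sep 28, 2007 is after Sep 1, 2007, so that is the next one.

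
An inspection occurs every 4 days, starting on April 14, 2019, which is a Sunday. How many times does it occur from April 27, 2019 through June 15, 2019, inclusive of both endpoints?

12

Occurrences land 4·i days after April 14, 2019 for i = 0, 1, 2, …
April 27, 2019 is 13 days after the start; 13 ÷ 4 = 3 remainder 1; since the remainder is 1, round up to i = 4. First occurrence in the window: #5 on April 30, 2019 (4×4 = 16 days in).
June 15, 2019 is 62 days after the start; 62 ÷ 4 = 15 remainder 2. Last occurrence in the window: #16 on June 13, 2019.
Occurrences #5 through #16: 12 in total.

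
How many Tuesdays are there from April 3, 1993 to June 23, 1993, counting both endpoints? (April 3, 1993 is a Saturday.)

12

April 3, 1993 is a Saturday; the first Tuesday on or after it is April 6, 1993 (3 days later).
From April 6, 1993 to June 23, 1993: 24 + 31 + 23 = 78 days (rest of April, May, June).
78 ÷ 7 = 11 full weeks with remainder 1, so 11 more Tuesdays after the first → 12.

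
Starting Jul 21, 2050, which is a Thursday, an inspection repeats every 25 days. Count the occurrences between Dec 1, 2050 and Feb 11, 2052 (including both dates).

17

Occurrences land 25·i days after Jul 21, 2050 for i = 0, 1, 2, …
Dec 1, 2050 is 133 days after the start; 133 ÷ 25 = 5 remainder 8; since the remainder is 8, round up to i = 6. First occurrence in the window: #7 on Dec 18, 2050 (6×25 = 150 days in).
Feb 11, 2052 is 570 days after the start; 570 ÷ 25 = 22 remainder 20. Last occurrence in the window: #23 on Jan 22, 2052.
Occurrences #7 through #23: 17 in total.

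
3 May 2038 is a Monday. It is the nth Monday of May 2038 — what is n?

Day 3 falls in week ⌈3/7⌉ of the month.
Days 1–7 hold the 1st Monday, 8–14 the 2nd, 15–21 the 3rd, 22–28 the 4th, 29–31 the 5th.
3 is in the range for the 1st.

1st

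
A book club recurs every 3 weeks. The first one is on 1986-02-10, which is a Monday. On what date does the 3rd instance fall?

The 3rd occurrence is 2 intervals after the first: 2 × 21 = 42 days after 1986-02-10.
February has 28 days — 18 days to the end of February leaves 24.
24 days into March → 1986-03-24.

1986-03-24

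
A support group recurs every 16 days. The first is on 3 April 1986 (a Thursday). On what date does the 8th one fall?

24 July 1986

The 8th occurrence is 7 intervals after the first: 7 × 16 = 112 days after 3 April 1986.
April has 30 days — 27 days to the end of April leaves 85.
May has 31 days (54 left).
June has 30 days (24 left).
24 days into July → 24 July 1986.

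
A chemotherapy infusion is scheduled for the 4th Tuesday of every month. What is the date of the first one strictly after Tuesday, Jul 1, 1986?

Jul 1986 starts on a Tuesday; its first Tuesday is the 1st, so the 4th Tuesday is the 22nd — Jul 22, 1986.
Jul 22, 1986 is after Jul 1, 1986, so that is the next one.

Jul 22, 1986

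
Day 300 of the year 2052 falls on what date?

October 26, 2052

January has 31 days (300 − 31 = 269 remain).
February has 29 days (269 − 29 = 240 remain).
March has 31 days (240 − 31 = 209 remain).
April has 30 days (209 − 30 = 179 remain).
May has 31 days (179 − 31 = 148 remain).
June has 30 days (148 − 30 = 118 remain).
July has 31 days (118 − 31 = 87 remain).
August has 31 days (87 − 31 = 56 remain).
September has 30 days (56 − 30 = 26 remain).
26 into October → October 26.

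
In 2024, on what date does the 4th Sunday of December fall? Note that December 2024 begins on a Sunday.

December 2024 begins on a Sunday, so the first Sunday is December 1.
The 4th Sunday is 3 weeks later: 1 + 21 = 22.

December 22, 2024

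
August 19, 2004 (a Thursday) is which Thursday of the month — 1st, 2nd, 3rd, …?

Day 19 falls in week ⌈19/7⌉ of the month.
Days 1–7 hold the 1st Thursday, 8–14 the 2nd, 15–21 the 3rd, 22–28 the 4th, 29–31 the 5th.
19 is in the range for the 3rd.

3rd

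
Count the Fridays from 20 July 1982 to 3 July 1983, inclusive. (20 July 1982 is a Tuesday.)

50

20 July 1982 is a Tuesday; the first Friday on or after it is 23 July 1982 (3 days later).
From 23 July 1982 to 3 July 1983: 161 + 184 = 345 days (rest of 1982, to 3 July 1983 in 1983).
345 ÷ 7 = 49 full weeks with remainder 2, so 49 more Fridays after the first → 50.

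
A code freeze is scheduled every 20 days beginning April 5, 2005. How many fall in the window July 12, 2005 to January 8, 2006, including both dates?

Occurrences land 20·i days after April 5, 2005 for i = 0, 1, 2, …
July 12, 2005 is 98 days after the start; 98 ÷ 20 = 4 remainder 18; since the remainder is 18, round up to i = 5. First occurrence in the window: #6 on July 14, 2005 (5×20 = 100 days in).
January 8, 2006 is 278 days after the start; 278 ÷ 20 = 13 remainder 18. Last occurrence in the window: #14 on December 21, 2005.
Occurrences #6 through #14: 9 in total.

9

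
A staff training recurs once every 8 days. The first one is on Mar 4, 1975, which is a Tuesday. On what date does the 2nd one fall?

The 2nd occurrence is 1 interval after the first: 1 × 8 = 8 days after Mar 4, 1975.
8 days later is Mar 12, 1975.

Mar 12, 1975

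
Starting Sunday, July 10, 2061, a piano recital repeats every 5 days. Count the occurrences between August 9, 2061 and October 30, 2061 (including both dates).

Occurrences land 5·i days after July 10, 2061 for i = 0, 1, 2, …
August 9, 2061 is 30 days after the start; 30 ÷ 5 = 6 remainder 0. First occurrence in the window: #7 on August 9, 2061 (6×5 = 30 days in).
October 30, 2061 is 112 days after the start; 112 ÷ 5 = 22 remainder 2. Last occurrence in the window: #23 on October 28, 2061.
Occurrences #7 through #23: 17 in total.

17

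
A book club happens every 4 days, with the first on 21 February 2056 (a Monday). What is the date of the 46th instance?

19 August 2056

The 46th occurrence is 45 intervals after the first: 45 × 4 = 180 days after 21 February 2056.
February has 29 days — 8 days to the end of February leaves 172.
March has 31 days (141 left).
April has 30 days (111 left).
May has 31 days (80 left).
June has 30 days (50 left).
July has 31 days (19 left).
19 days into August → 19 August 2056.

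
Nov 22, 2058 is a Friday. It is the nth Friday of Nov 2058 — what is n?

4th

Day 22 falls in week ⌈22/7⌉ of the month.
Days 1–7 hold the 1st Friday, 8–14 the 2nd, 15–21 the 3rd, 22–28 the 4th, 29–31 the 5th.
22 is in the range for the 4th.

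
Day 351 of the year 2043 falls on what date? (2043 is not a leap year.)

Dec 17, 2043

Jan has 31 days (351 − 31 = 320 remain).
Feb has 28 days (320 − 28 = 292 remain).
Mar has 31 days (292 − 31 = 261 remain).
Apr has 30 days (261 − 30 = 231 remain).
May has 31 days (231 − 31 = 200 remain).
Jun has 30 days (200 − 30 = 170 remain).
Jul has 31 days (170 − 31 = 139 remain).
Aug has 31 days (139 − 31 = 108 remain).
Sep has 30 days (108 − 30 = 78 remain).
Oct has 31 days (78 − 31 = 47 remain).
Nov has 30 days (47 − 30 = 17 remain).
17 into Dec → Dec 17.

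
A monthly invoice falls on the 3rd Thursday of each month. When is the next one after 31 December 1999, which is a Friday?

December 1999 starts on a Wednesday; its first Thursday is the 2nd, so the 3rd Thursday is the 16th — 16 December 1999.
That is not after 31 December 1999, so look at January 2000.
January 2000 starts on a Saturday; its first Thursday is the 6th, so the 3rd Thursday is the 20th — 20 January 2000.

20 January 2000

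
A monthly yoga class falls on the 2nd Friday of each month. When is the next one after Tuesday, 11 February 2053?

February 2053 starts on a Saturday; its first Friday is the 7th, so the 2nd Friday is the 14th — 14 February 2053.
14 February 2053 is after 11 February 2053, so that is the next one.

14 February 2053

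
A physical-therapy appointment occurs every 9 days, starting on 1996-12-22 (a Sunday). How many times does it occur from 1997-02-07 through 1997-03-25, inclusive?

5

Occurrences land 9·i days after 1996-12-22 for i = 0, 1, 2, …
1997-02-07 is 47 days after the start; 47 ÷ 9 = 5 remainder 2; since the remainder is 2, round up to i = 6. First occurrence in the window: #7 on 1997-02-14 (6×9 = 54 days in).
1997-03-25 is 93 days after the start; 93 ÷ 9 = 10 remainder 3. Last occurrence in the window: #11 on 1997-03-22.
Occurrences #7 through #11: 5 in total.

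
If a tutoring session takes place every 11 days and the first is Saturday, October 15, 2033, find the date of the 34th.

October 13, 2034

The 34th occurrence is 33 intervals after the first: 33 × 11 = 363 days after October 15, 2033.
October has 31 days — 16 days to the end of October leaves 347.
November has 30 days (317 left).
December has 31 days (286 left).
January has 31 days (255 left).
February has 28 days (227 left).
March has 31 days (196 left).
April has 30 days (166 left).
May has 31 days (135 left).
June has 30 days (105 left).
July has 31 days (74 left).
August has 31 days (43 left).
September has 30 days (13 left).
13 days into October → October 13, 2034.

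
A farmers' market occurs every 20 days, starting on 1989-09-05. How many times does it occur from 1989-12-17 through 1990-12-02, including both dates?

17

Occurrences land 20·i days after 1989-09-05 for i = 0, 1, 2, …
1989-12-17 is 103 days after the start; 103 ÷ 20 = 5 remainder 3; since the remainder is 3, round up to i = 6. First occurrence in the window: #7 on 1990-01-03 (6×20 = 120 days in).
1990-12-02 is 453 days after the start; 453 ÷ 20 = 22 remainder 13. Last occurrence in the window: #23 on 1990-11-19.
Occurrences #7 through #23: 17 in total.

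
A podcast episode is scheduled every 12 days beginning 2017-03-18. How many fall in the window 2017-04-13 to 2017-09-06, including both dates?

Occurrences land 12·i days after 2017-03-18 for i = 0, 1, 2, …
2017-04-13 is 26 days after the start; 26 ÷ 12 = 2 remainder 2; since the remainder is 2, round up to i = 3. First occurrence in the window: #4 on 2017-04-23 (3×12 = 36 days in).
2017-09-06 is 172 days after the start; 172 ÷ 12 = 14 remainder 4. Last occurrence in the window: #15 on 2017-09-02.
Occurrences #4 through #15: 12 in total.

12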